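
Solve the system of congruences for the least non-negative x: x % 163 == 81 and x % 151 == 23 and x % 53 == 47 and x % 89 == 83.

59854007

The moduli are pairwise coprime; N = 163·151·53·89 = 116099521.
N/163 = 712267; 712267 ≡ 120 (mod 163); 120·72 ≡ 1, so inverse 72.
N/151 = 768871; 768871 ≡ 130 (mod 151); 130·115 ≡ 1, so inverse 115.
N/53 = 2190557; 2190557 ≡ 14 (mod 53); 14·19 ≡ 1, so inverse 19.
N/89 = 1304489; 1304489 ≡ 16 (mod 89); 16·39 ≡ 1, so inverse 39.
x ≡ 81·712267·72 + 23·768871·115 + 47·2190557·19 + 83·1304489·39 = 12366403233.
12366403233 mod 116099521 = 59854007.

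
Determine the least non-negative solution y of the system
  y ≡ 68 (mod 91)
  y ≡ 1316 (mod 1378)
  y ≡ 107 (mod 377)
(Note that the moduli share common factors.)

225930

gcd(91, 1378) = 13 and 13 | (1316 − 68), so the pair is consistent; merging gives y ≡ 4072 (mod 9646), where 9646 = lcm(91, 1378).
gcd(9646, 377) = 13 and 13 | (107 − 4072), so the pair is consistent; merging gives y ≡ 225930 (mod 279734), where 279734 = lcm(9646, 377).
The solution is unique modulo lcm(91, 1378, 377) = 279734.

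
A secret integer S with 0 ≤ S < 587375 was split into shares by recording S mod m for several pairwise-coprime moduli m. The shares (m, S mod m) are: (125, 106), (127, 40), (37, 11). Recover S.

575731

The moduli are pairwise coprime; N = 125·127·37 = 587375.
N/125 = 4699; 4699 ≡ 74 (mod 125); 74·49 ≡ 1, so inverse 49.
N/127 = 4625; 4625 ≡ 53 (mod 127); 53·12 ≡ 1, so inverse 12.
N/37 = 15875; 15875 ≡ 2 (mod 37); 2·19 ≡ 1, so inverse 19.
S ≡ 106·4699·49 + 40·4625·12 + 11·15875·19 = 29944481.
29944481 mod 587375 = 575731.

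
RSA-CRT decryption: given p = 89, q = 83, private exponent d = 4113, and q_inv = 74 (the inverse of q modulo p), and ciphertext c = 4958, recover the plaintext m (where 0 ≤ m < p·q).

5592

d_p = d mod (p−1) = 4113 mod 88 = 65; d_q = d mod (q−1) = 13.
m₁ = c^(d_p) mod p: c ≡ 63 (mod 89), and 63^65 mod 89 = 74.
m₂ = c^(d_q) mod q: c ≡ 61 (mod 83), and 61^13 mod 83 = 31.
h = q_inv·(m₁ − m₂) mod p = 74·(74 − 31) mod 89 = 67.
m = m₂ + h·q = 31 + 67·83 = 5592.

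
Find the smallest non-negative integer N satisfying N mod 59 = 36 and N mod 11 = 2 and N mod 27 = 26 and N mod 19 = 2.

318518

The moduli are pairwise coprime; M = 59·11·27·19 = 332937.
M/59 = 5643; 5643 ≡ 38 (mod 59); 38·14 ≡ 1, so inverse 14.
M/11 = 30267; 30267 ≡ 6 (mod 11); 6·2 ≡ 1, so inverse 2.
M/27 = 12331; 12331 ≡ 19 (mod 27); 19·10 ≡ 1, so inverse 10.
M/19 = 17523; 17523 ≡ 5 (mod 19); 5·4 ≡ 1, so inverse 4.
N ≡ 36·5643·14 + 2·30267·2 + 26·12331·10 + 2·17523·4 = 6311384.
6311384 mod 332937 = 318518.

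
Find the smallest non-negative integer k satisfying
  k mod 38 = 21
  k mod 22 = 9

97

gcd(38, 22) = 2 and 2 | (9 − 21), so the pair is consistent; merging gives k ≡ 97 (mod 418), where 418 = lcm(38, 22).
The solution is unique modulo lcm(38, 22) = 418.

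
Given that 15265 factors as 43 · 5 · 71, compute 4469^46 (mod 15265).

4381

Mod 43: 4469 ≡ 40; by Fermat, exponent reduces to 46 mod 42 = 4; 40^4 ≡ 38 (mod 43).
Mod 5: 4469 ≡ 4; by Fermat, exponent reduces to 46 mod 4 = 2; 4^2 ≡ 1 (mod 5).
Mod 71: 4469 ≡ 67; 67^46 ≡ 50 (mod 71).
Combine by CRT: x ≡ 38 (mod 43), x ≡ 1 (mod 5), x ≡ 50 (mod 71) ⇒ x ≡ 4381 (mod 15265).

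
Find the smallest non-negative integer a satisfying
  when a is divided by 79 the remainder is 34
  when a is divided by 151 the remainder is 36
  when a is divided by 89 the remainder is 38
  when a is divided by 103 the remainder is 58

27136850

The moduli are pairwise coprime; N = 79·151·89·103 = 109353143.
N/79 = 1384217; 1384217 ≡ 58 (mod 79); 58·15 ≡ 1, so inverse 15.
N/151 = 724193; 724193 ≡ 148 (mod 151); 148·50 ≡ 1, so inverse 50.
N/89 = 1228687; 1228687 ≡ 42 (mod 89); 42·53 ≡ 1, so inverse 53.
N/103 = 1061681; 1061681 ≡ 60 (mod 103); 60·91 ≡ 1, so inverse 91.
a ≡ 34·1384217·15 + 36·724193·50 + 38·1228687·53 + 58·1061681·91 = 10087626006.
10087626006 mod 109353143 = 27136850.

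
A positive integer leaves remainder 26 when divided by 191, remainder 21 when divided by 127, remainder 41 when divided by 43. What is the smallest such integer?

Combine the congruences pairwise.
From n ≡ 26 (mod 191) write n = 26 + 191t. Substituting into n ≡ 21 (mod 127) gives 191t ≡ 122 (mod 127), and since 64⁻¹ ≡ 2 (mod 127), t ≡ 117. Hence n ≡ 26 + 191·117 = 22373 (mod 24257).
From n ≡ 22373 (mod 24257) write n = 22373 + 24257t. Substituting into n ≡ 41 (mod 43) gives 24257t ≡ 28 (mod 43), and since 5⁻¹ ≡ 26 (mod 43), t ≡ 40. Hence n ≡ 22373 + 24257·40 = 992653 (mod 1043051).

992653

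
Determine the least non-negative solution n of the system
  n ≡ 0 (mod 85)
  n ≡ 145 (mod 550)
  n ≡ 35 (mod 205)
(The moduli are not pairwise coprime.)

275145

Combine the congruences pairwise.
gcd(85, 550) = 5 and 5 | (145 − 0), so the pair is consistent; merging gives n ≡ 3995 (mod 9350), where 9350 = lcm(85, 550).
gcd(9350, 205) = 5 and 5 | (35 − 3995), so the pair is consistent; merging gives n ≡ 275145 (mod 383350), where 383350 = lcm(9350, 205).
The solution is unique modulo lcm(85, 550, 205) = 383350.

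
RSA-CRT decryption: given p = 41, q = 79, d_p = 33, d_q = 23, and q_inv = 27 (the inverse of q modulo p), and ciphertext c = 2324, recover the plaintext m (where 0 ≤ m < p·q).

m₁ = c^(d_p) mod p: c ≡ 28 (mod 41), and 28^33 mod 41 = 11.
m₂ = c^(d_q) mod q: c ≡ 33 (mod 79), and 33^23 mod 79 = 69.
h = q_inv·(m₁ − m₂) mod p = 27·(11 − 69) mod 41 = 33.
m = m₂ + h·q = 69 + 33·79 = 2676.

2676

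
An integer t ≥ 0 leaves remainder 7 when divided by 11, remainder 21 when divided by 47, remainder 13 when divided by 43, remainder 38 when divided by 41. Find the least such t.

909377

From t ≡ 7 (mod 11) write t = 7 + 11s. Substituting into t ≡ 21 (mod 47) gives 11s ≡ 14 (mod 47), and since 11⁻¹ ≡ 30 (mod 47), s ≡ 44. Hence t ≡ 7 + 11·44 = 491 (mod 517).
From t ≡ 491 (mod 517) write t = 491 + 517s. Substituting into t ≡ 13 (mod 43) gives 517s ≡ 38 (mod 43), and since 1⁻¹ ≡ 1 (mod 43), s ≡ 38. Hence t ≡ 491 + 517·38 = 20137 (mod 22231).
From t ≡ 20137 (mod 22231) write t = 20137 + 22231s. Substituting into t ≡ 38 (mod 41) gives 22231s ≡ 32 (mod 41), and since 9⁻¹ ≡ 32 (mod 41), s ≡ 40. Hence t ≡ 20137 + 22231·40 = 909377 (mod 911471).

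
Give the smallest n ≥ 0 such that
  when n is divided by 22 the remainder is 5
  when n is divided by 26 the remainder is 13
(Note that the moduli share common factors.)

247

gcd(22, 26) = 2 and 2 | (13 − 5), so the pair is consistent; merging gives n ≡ 247 (mod 286), where 286 = lcm(22, 26).
The solution is unique modulo lcm(22, 26) = 286.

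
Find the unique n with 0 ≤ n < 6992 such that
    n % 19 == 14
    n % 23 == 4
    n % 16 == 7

1591

The moduli are pairwise coprime; M = 19·23·16 = 6992.
M/19 = 368; 368 ≡ 7 (mod 19); 7·11 ≡ 1, so inverse 11.
M/23 = 304; 304 ≡ 5 (mod 23); 5·14 ≡ 1, so inverse 14.
M/16 = 437; 437 ≡ 5 (mod 16); 5·13 ≡ 1, so inverse 13.
n ≡ 14·368·11 + 4·304·14 + 7·437·13 = 113463.
113463 mod 6992 = 1591.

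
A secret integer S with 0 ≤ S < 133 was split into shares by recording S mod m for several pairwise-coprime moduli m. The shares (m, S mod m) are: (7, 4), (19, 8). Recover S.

46

From S ≡ 4 (mod 7) write S = 4 + 7t. Substituting into S ≡ 8 (mod 19) gives 7t ≡ 4 (mod 19), and since 7⁻¹ ≡ 11 (mod 19), t ≡ 6. Hence S ≡ 4 + 7·6 = 46 (mod 133).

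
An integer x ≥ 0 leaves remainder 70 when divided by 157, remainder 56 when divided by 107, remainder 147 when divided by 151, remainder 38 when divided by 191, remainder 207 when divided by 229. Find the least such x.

103146247075

The moduli are pairwise coprime; N = 157·107·151·191·229 = 110950490611.
N/157 = 706691023; 706691023 ≡ 111 (mod 157); 111·58 ≡ 1, so inverse 58.
N/107 = 1036920473; 1036920473 ≡ 58 (mod 107); 58·24 ≡ 1, so inverse 24.
N/151 = 734771461; 734771461 ≡ 25 (mod 151); 25·145 ≡ 1, so inverse 145.
N/191 = 580892621; 580892621 ≡ 119 (mod 191); 119·61 ≡ 1, so inverse 61.
N/229 = 484499959; 484499959 ≡ 79 (mod 229); 79·29 ≡ 1, so inverse 29.
x ≡ 70·706691023·58 + 56·1036920473·24 + 147·734771461·145 + 38·580892621·61 + 207·484499959·29 = 24179402709662.
24179402709662 mod 110950490611 = 103146247075.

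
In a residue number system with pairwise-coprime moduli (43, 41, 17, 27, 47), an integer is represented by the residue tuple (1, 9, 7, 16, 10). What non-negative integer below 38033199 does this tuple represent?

10860253

The moduli are pairwise coprime; N = 43·41·17·27·47 = 38033199.
N/43 = 884493; 884493 ≡ 26 (mod 43); 26·5 ≡ 1, so inverse 5.
N/41 = 927639; 927639 ≡ 14 (mod 41); 14·3 ≡ 1, so inverse 3.
N/17 = 2237247; 2237247 ≡ 13 (mod 17); 13·4 ≡ 1, so inverse 4.
N/27 = 1408637; 1408637 ≡ 20 (mod 27); 20·23 ≡ 1, so inverse 23.
N/47 = 809217; 809217 ≡ 18 (mod 47); 18·34 ≡ 1, so inverse 34.
x ≡ 1·884493·5 + 9·927639·3 + 7·2237247·4 + 16·1408637·23 + 10·809217·34 = 885623830.
885623830 mod 38033199 = 10860253.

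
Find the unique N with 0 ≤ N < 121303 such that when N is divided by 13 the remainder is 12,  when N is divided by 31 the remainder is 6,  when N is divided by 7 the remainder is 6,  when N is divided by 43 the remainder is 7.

116752

The moduli are pairwise coprime; M = 13·31·7·43 = 121303.
M/13 = 9331; 9331 ≡ 10 (mod 13); 10·4 ≡ 1, so inverse 4.
M/31 = 3913; 3913 ≡ 7 (mod 31); 7·9 ≡ 1, so inverse 9.
M/7 = 17329; 17329 ≡ 4 (mod 7); 4·2 ≡ 1, so inverse 2.
M/43 = 2821; 2821 ≡ 26 (mod 43); 26·5 ≡ 1, so inverse 5.
N ≡ 12·9331·4 + 6·3913·9 + 6·17329·2 + 7·2821·5 = 965873.
965873 mod 121303 = 116752.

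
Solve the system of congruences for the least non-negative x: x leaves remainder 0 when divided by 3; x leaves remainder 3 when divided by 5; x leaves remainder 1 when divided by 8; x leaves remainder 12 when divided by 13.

The moduli are pairwise coprime; N = 3·5·8·13 = 1560.
N/3 = 520; 520 ≡ 1 (mod 3), inverse 1.
N/5 = 312; 312 ≡ 2 (mod 5); 2·3 ≡ 1, so inverse 3.
N/8 = 195; 195 ≡ 3 (mod 8); 3·3 ≡ 1, so inverse 3.
N/13 = 120; 120 ≡ 3 (mod 13); 3·9 ≡ 1, so inverse 9.
x ≡ 0·520·1 + 3·312·3 + 1·195·3 + 12·120·9 = 16353.
16353 mod 1560 = 753.

753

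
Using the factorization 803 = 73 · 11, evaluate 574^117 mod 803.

667

Mod 73: 574 ≡ 63; by Fermat, exponent reduces to 117 mod 72 = 45; 63^45 ≡ 10 (mod 73).
Mod 11: 574 ≡ 2; by Fermat, exponent reduces to 117 mod 10 = 7; 2^7 ≡ 7 (mod 11).
Combine by CRT: x ≡ 10 (mod 73), x ≡ 7 (mod 11) ⇒ x ≡ 667 (mod 803).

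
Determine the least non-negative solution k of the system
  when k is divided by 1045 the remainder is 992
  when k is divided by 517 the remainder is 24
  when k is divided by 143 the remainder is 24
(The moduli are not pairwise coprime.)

154607

gcd(1045, 517) = 11 and 11 | (24 − 992), so the pair is consistent; merging gives k ≡ 7262 (mod 49115), where 49115 = lcm(1045, 517).
gcd(49115, 143) = 11 and 11 | (24 − 7262), so the pair is consistent; merging gives k ≡ 154607 (mod 638495), where 638495 = lcm(49115, 143).
The solution is unique modulo lcm(1045, 517, 143) = 638495.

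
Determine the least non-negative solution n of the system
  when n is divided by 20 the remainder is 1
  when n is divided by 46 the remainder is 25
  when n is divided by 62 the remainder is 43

1221

gcd(20, 46) = 2 and 2 | (25 − 1), so the pair is consistent; merging gives n ≡ 301 (mod 460), where 460 = lcm(20, 46).
gcd(460, 62) = 2 and 2 | (43 − 301), so the pair is consistent; merging gives n ≡ 1221 (mod 14260), where 14260 = lcm(460, 62).
The solution is unique modulo lcm(20, 46, 62) = 14260.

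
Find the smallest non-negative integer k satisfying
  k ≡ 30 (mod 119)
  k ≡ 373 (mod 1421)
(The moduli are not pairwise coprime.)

Combine the congruences pairwise.
gcd(119, 1421) = 7 and 7 | (373 − 30), so the pair is consistent; merging gives k ≡ 21688 (mod 24157), where 24157 = lcm(119, 1421).
The solution is unique modulo lcm(119, 1421) = 24157.

21688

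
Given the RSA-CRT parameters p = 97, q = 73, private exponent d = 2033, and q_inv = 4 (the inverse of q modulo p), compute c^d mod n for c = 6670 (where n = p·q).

611

d_p = d mod (p−1) = 2033 mod 96 = 17; d_q = d mod (q−1) = 17.
m₁ = c^(d_p) mod p: c ≡ 74 (mod 97), and 74^17 mod 97 = 29.
m₂ = c^(d_q) mod q: c ≡ 27 (mod 73), and 27^17 mod 73 = 27.
h = q_inv·(m₁ − m₂) mod p = 4·(29 − 27) mod 97 = 8.
m = m₂ + h·q = 27 + 8·73 = 611.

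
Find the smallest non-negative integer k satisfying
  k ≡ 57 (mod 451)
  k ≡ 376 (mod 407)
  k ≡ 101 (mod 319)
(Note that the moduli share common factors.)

Combine the congruences pairwise.
gcd(451, 407) = 11 and 11 | (376 − 57), so the pair is consistent; merging gives k ≡ 15842 (mod 16687), where 16687 = lcm(451, 407).
gcd(16687, 319) = 11 and 11 | (101 − 15842), so the pair is consistent; merging gives k ≡ 266147 (mod 483923), where 483923 = lcm(16687, 319).
The solution is unique modulo lcm(451, 407, 319) = 483923.

266147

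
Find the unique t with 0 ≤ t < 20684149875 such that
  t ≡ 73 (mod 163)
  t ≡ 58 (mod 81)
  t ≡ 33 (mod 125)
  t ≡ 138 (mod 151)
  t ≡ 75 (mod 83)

The moduli are pairwise coprime; N = 163·81·125·151·83 = 20684149875.
N/163 = 126896625; 126896625 ≡ 147 (mod 163); 147·112 ≡ 1, so inverse 112.
N/81 = 255359875; 255359875 ≡ 4 (mod 81); 4·61 ≡ 1, so inverse 61.
N/125 = 165473199; 165473199 ≡ 74 (mod 125); 74·49 ≡ 1, so inverse 49.
N/151 = 136981125; 136981125 ≡ 116 (mod 151); 116·69 ≡ 1, so inverse 69.
N/83 = 249206625; 249206625 ≡ 38 (mod 83); 38·59 ≡ 1, so inverse 59.
t ≡ 73·126896625·112 + 58·255359875·61 + 33·165473199·49 + 138·136981125·69 + 75·249206625·59 = 4615613794408.
4615613794408 mod 20684149875 = 3048372283.

3048372283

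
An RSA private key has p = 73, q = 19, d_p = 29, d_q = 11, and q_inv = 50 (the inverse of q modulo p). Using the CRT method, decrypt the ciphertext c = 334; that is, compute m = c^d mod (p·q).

26

m₁ = c^(d_p) mod p: c ≡ 42 (mod 73), and 42^29 mod 73 = 26.
m₂ = c^(d_q) mod q: c ≡ 11 (mod 19), and 11^11 mod 19 = 7.
h = q_inv·(m₁ − m₂) mod p = 50·(26 − 7) mod 73 = 1.
m = m₂ + h·q = 7 + 1·19 = 26.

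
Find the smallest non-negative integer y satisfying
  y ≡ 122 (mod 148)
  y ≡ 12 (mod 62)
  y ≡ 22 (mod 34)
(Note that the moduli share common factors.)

Combine the congruences pairwise.
gcd(148, 62) = 2 and 2 | (12 − 122), so the pair is consistent; merging gives y ≡ 4414 (mod 4588), where 4588 = lcm(148, 62).
gcd(4588, 34) = 2 and 2 | (22 − 4414), so the pair is consistent; merging gives y ≡ 18178 (mod 77996), where 77996 = lcm(4588, 34).
The solution is unique modulo lcm(148, 62, 34) = 77996.

18178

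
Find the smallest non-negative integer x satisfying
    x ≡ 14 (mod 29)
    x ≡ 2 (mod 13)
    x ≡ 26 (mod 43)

4799

The moduli are pairwise coprime; N = 29·13·43 = 16211.
N/29 = 559; 559 ≡ 8 (mod 29); 8·11 ≡ 1, so inverse 11.
N/13 = 1247; 1247 ≡ 12 (mod 13); 12·12 ≡ 1, so inverse 12.
N/43 = 377; 377 ≡ 33 (mod 43); 33·30 ≡ 1, so inverse 30.
x ≡ 14·559·11 + 2·1247·12 + 26·377·30 = 410074.
410074 mod 16211 = 4799.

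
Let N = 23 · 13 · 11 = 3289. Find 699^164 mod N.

1582

Mod 23: 699 ≡ 9; by Fermat, exponent reduces to 164 mod 22 = 10; 9^10 ≡ 18 (mod 23).
Mod 13: 699 ≡ 10; by Fermat, exponent reduces to 164 mod 12 = 8; 10^8 ≡ 9 (mod 13).
Mod 11: 699 ≡ 6; by Fermat, exponent reduces to 164 mod 10 = 4; 6^4 ≡ 9 (mod 11).
Combine by CRT: x ≡ 18 (mod 23), x ≡ 9 (mod 13), x ≡ 9 (mod 11) ⇒ x ≡ 1582 (mod 3289).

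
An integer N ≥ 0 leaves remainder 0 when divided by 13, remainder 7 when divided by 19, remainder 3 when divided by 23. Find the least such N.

26

The moduli are pairwise coprime; M = 13·19·23 = 5681.
M/13 = 437; 437 ≡ 8 (mod 13); 8·5 ≡ 1, so inverse 5.
M/19 = 299; 299 ≡ 14 (mod 19); 14·15 ≡ 1, so inverse 15.
M/23 = 247; 247 ≡ 17 (mod 23); 17·19 ≡ 1, so inverse 19.
N ≡ 0·437·5 + 7·299·15 + 3·247·19 = 45474.
45474 mod 5681 = 26.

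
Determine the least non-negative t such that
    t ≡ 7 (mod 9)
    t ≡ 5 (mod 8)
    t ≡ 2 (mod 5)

Combine the congruences pairwise.
From t ≡ 7 (mod 9) write t = 7 + 9s. Substituting into t ≡ 5 (mod 8) gives 9s ≡ 6 (mod 8), and since 1⁻¹ ≡ 1 (mod 8), s ≡ 6. Hence t ≡ 7 + 9·6 = 61 (mod 72).
From t ≡ 61 (mod 72) write t = 61 + 72s. Substituting into t ≡ 2 (mod 5) gives 72s ≡ 1 (mod 5), and since 2⁻¹ ≡ 3 (mod 5), s ≡ 3. Hence t ≡ 61 + 72·3 = 277 (mod 360).

277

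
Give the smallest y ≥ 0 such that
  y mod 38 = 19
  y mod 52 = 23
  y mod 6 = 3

855

Combine the congruences pairwise.
gcd(38, 52) = 2 and 2 | (23 − 19), so the pair is consistent; merging gives y ≡ 855 (mod 988), where 988 = lcm(38, 52).
gcd(988, 6) = 2 and 2 | (3 − 855), so the pair is consistent; merging gives y ≡ 855 (mod 2964), where 2964 = lcm(988, 6).
The solution is unique modulo lcm(38, 52, 6) = 2964.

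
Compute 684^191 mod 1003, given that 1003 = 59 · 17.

948

Mod 59: 684 ≡ 35; by Fermat, exponent reduces to 191 mod 58 = 17; 35^17 ≡ 4 (mod 59).
Mod 17: 684 ≡ 4; by Fermat, exponent reduces to 191 mod 16 = 15; 4^15 ≡ 13 (mod 17).
Combine by CRT: x ≡ 4 (mod 59), x ≡ 13 (mod 17) ⇒ x ≡ 948 (mod 1003).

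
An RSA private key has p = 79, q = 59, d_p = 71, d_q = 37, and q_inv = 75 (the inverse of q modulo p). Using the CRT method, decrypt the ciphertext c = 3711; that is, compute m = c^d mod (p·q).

m₁ = c^(d_p) mod p: c ≡ 77 (mod 79), and 77^71 mod 79 = 29.
m₂ = c^(d_q) mod q: c ≡ 53 (mod 59), and 53^37 mod 59 = 4.
h = q_inv·(m₁ − m₂) mod p = 75·(29 − 4) mod 79 = 58.
m = m₂ + h·q = 4 + 58·59 = 3426.

3426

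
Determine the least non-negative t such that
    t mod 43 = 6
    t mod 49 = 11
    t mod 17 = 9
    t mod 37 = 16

From t ≡ 6 (mod 43) write t = 6 + 43s. Substituting into t ≡ 11 (mod 49) gives 43s ≡ 5 (mod 49), and since 43⁻¹ ≡ 8 (mod 49), s ≡ 40. Hence t ≡ 6 + 43·40 = 1726 (mod 2107).
From t ≡ 1726 (mod 2107) write t = 1726 + 2107s. Substituting into t ≡ 9 (mod 17) gives 2107s ≡ 0 (mod 17), and since 16⁻¹ ≡ 16 (mod 17), s ≡ 0. Hence t ≡ 1726 + 2107·0 = 1726 (mod 35819).
From t ≡ 1726 (mod 35819) write t = 1726 + 35819s. Substituting into t ≡ 16 (mod 37) gives 35819s ≡ 29 (mod 37), and since 3⁻¹ ≡ 25 (mod 37), s ≡ 22. Hence t ≡ 1726 + 35819·22 = 789744 (mod 1325303).

789744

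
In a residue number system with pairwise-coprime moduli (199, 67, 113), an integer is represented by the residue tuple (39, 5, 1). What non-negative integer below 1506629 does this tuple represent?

416745

The moduli are pairwise coprime; N = 199·67·113 = 1506629.
N/199 = 7571; 7571 ≡ 9 (mod 199); 9·177 ≡ 1, so inverse 177.
N/67 = 22487; 22487 ≡ 42 (mod 67); 42·8 ≡ 1, so inverse 8.
N/113 = 13333; 13333 ≡ 112 (mod 113); 112·112 ≡ 1, so inverse 112.
x ≡ 39·7571·177 + 5·22487·8 + 1·13333·112 = 54655389.
54655389 mod 1506629 = 416745.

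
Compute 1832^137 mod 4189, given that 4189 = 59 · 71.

Mod 59: 1832 ≡ 3; by Fermat, exponent reduces to 137 mod 58 = 21; 3^21 ≡ 5 (mod 59).
Mod 71: 1832 ≡ 57; by Fermat, exponent reduces to 137 mod 70 = 67; 57^67 ≡ 54 (mod 71).
Combine by CRT: x ≡ 5 (mod 59), x ≡ 54 (mod 71) ⇒ x ≡ 3604 (mod 4189).

3604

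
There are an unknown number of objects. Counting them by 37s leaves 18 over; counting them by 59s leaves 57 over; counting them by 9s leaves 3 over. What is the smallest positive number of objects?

18111

The moduli are pairwise coprime; M = 37·59·9 = 19647.
M/37 = 531; 531 ≡ 13 (mod 37); 13·20 ≡ 1, so inverse 20.
M/59 = 333; 333 ≡ 38 (mod 59); 38·14 ≡ 1, so inverse 14.
M/9 = 2183; 2183 ≡ 5 (mod 9); 5·2 ≡ 1, so inverse 2.
N ≡ 18·531·20 + 57·333·14 + 3·2183·2 = 469992.
469992 mod 19647 = 18111.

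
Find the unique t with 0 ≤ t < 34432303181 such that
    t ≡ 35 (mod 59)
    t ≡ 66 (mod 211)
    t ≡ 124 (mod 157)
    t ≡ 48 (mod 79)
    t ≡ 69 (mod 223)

From t ≡ 35 (mod 59) write t = 35 + 59s. Substituting into t ≡ 66 (mod 211) gives 59s ≡ 31 (mod 211), and since 59⁻¹ ≡ 93 (mod 211), s ≡ 140. Hence t ≡ 35 + 59·140 = 8295 (mod 12449).
From t ≡ 8295 (mod 12449) write t = 8295 + 12449s. Substituting into t ≡ 124 (mod 157) gives 12449s ≡ 150 (mod 157), and since 46⁻¹ ≡ 99 (mod 157), s ≡ 92. Hence t ≡ 8295 + 12449·92 = 1153603 (mod 1954493).
From t ≡ 1153603 (mod 1954493) write t = 1153603 + 1954493s. Substituting into t ≡ 48 (mod 79) gives 1954493s ≡ 3 (mod 79), and since 33⁻¹ ≡ 12 (mod 79), s ≡ 36. Hence t ≡ 1153603 + 1954493·36 = 71515351 (mod 154404947).
From t ≡ 71515351 (mod 154404947) write t = 71515351 + 154404947s. Substituting into t ≡ 69 (mod 223) gives 154404947s ≡ 149 (mod 223), and since 193⁻¹ ≡ 52 (mod 223), s ≡ 166. Hence t ≡ 71515351 + 154404947·166 = 25702736553 (mod 34432303181).

25702736553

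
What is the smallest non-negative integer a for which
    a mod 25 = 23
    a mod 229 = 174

1548

From a ≡ 23 (mod 25) write a = 23 + 25t. Substituting into a ≡ 174 (mod 229) gives 25t ≡ 151 (mod 229), and since 25⁻¹ ≡ 55 (mod 229), t ≡ 61. Hence a ≡ 23 + 25·61 = 1548 (mod 5725).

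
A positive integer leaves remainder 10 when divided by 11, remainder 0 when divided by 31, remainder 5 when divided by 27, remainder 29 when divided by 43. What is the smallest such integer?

Combine the congruences pairwise.
From x ≡ 10 (mod 11) write x = 10 + 11t. Substituting into x ≡ 0 (mod 31) gives 11t ≡ 21 (mod 31), and since 11⁻¹ ≡ 17 (mod 31), t ≡ 16. Hence x ≡ 10 + 11·16 = 186 (mod 341).
From x ≡ 186 (mod 341) write x = 186 + 341t. Substituting into x ≡ 5 (mod 27) gives 341t ≡ 8 (mod 27), and since 17⁻¹ ≡ 8 (mod 27), t ≡ 10. Hence x ≡ 186 + 341·10 = 3596 (mod 9207).
From x ≡ 3596 (mod 9207) write x = 3596 + 9207t. Substituting into x ≡ 29 (mod 43) gives 9207t ≡ 2 (mod 43), and since 5⁻¹ ≡ 26 (mod 43), t ≡ 9. Hence x ≡ 3596 + 9207·9 = 86459 (mod 395901).

86459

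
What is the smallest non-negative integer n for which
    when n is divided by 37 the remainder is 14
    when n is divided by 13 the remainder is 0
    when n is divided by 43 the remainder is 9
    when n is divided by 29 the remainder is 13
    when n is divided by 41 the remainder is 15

22115210

The moduli are pairwise coprime; M = 37·13·43·29·41 = 24592087.
M/37 = 664651; 664651 ≡ 20 (mod 37); 20·13 ≡ 1, so inverse 13.
M/13 = 1891699; 1891699 ≡ 4 (mod 13); 4·10 ≡ 1, so inverse 10.
M/43 = 571909; 571909 ≡ 9 (mod 43); 9·24 ≡ 1, so inverse 24.
M/29 = 848003; 848003 ≡ 14 (mod 29); 14·27 ≡ 1, so inverse 27.
M/41 = 599807; 599807 ≡ 18 (mod 41); 18·16 ≡ 1, so inverse 16.
n ≡ 14·664651·13 + 0·1891699·10 + 9·571909·24 + 13·848003·27 + 15·599807·16 = 686101559.
686101559 mod 24592087 = 22115210.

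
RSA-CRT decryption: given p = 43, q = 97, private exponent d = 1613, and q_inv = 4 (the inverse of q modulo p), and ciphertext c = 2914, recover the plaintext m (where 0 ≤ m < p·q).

d_p = d mod (p−1) = 1613 mod 42 = 17; d_q = d mod (q−1) = 77.
m₁ = c^(d_p) mod p: c ≡ 33 (mod 43), and 33^17 mod 43 = 34.
m₂ = c^(d_q) mod q: c ≡ 4 (mod 97), and 4^77 mod 97 = 54.
h = q_inv·(m₁ − m₂) mod p = 4·(34 − 54) mod 43 = 6.
m = m₂ + h·q = 54 + 6·97 = 636.

636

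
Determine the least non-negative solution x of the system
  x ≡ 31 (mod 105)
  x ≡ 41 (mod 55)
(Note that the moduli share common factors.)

976

gcd(105, 55) = 5 and 5 | (41 − 31), so the pair is consistent; merging gives x ≡ 976 (mod 1155), where 1155 = lcm(105, 55).
The solution is unique modulo lcm(105, 55) = 1155.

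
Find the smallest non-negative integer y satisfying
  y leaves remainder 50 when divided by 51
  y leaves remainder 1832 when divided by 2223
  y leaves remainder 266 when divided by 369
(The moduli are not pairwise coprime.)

708746

gcd(51, 2223) = 3 and 3 | (1832 − 50), so the pair is consistent; merging gives y ≡ 28508 (mod 37791), where 37791 = lcm(51, 2223).
gcd(37791, 369) = 9 and 9 | (266 − 28508), so the pair is consistent; merging gives y ≡ 708746 (mod 1549431), where 1549431 = lcm(37791, 369).
The solution is unique modulo lcm(51, 2223, 369) = 1549431.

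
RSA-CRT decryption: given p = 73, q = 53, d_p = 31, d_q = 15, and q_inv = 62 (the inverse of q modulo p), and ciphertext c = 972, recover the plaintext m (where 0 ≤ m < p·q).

2470

m₁ = c^(d_p) mod p: c ≡ 23 (mod 73), and 23^31 mod 73 = 61.
m₂ = c^(d_q) mod q: c ≡ 18 (mod 53), and 18^15 mod 53 = 32.
h = q_inv·(m₁ − m₂) mod p = 62·(61 − 32) mod 73 = 46.
m = m₂ + h·q = 32 + 46·53 = 2470.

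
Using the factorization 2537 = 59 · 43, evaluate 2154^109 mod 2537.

600

Mod 59: 2154 ≡ 30; by Fermat, exponent reduces to 109 mod 58 = 51; 30^51 ≡ 10 (mod 59).
Mod 43: 2154 ≡ 4; by Fermat, exponent reduces to 109 mod 42 = 25; 4^25 ≡ 41 (mod 43).
Combine by CRT: x ≡ 10 (mod 59), x ≡ 41 (mod 43) ⇒ x ≡ 600 (mod 2537).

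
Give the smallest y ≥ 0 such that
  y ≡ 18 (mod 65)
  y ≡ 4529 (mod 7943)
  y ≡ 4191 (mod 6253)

1060948

Combine the congruences pairwise.
gcd(65, 7943) = 13 and 13 | (4529 − 18), so the pair is consistent; merging gives y ≡ 28358 (mod 39715), where 39715 = lcm(65, 7943).
gcd(39715, 6253) = 169 and 169 | (4191 − 28358), so the pair is consistent; merging gives y ≡ 1060948 (mod 1469455), where 1469455 = lcm(39715, 6253).
The solution is unique modulo lcm(65, 7943, 6253) = 1469455.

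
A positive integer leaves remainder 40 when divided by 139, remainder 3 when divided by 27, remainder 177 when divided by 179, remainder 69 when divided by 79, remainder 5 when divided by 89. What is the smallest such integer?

Combine the congruences pairwise.
From k ≡ 40 (mod 139) write k = 40 + 139t. Substituting into k ≡ 3 (mod 27) gives 139t ≡ 17 (mod 27), and since 4⁻¹ ≡ 7 (mod 27), t ≡ 11. Hence k ≡ 40 + 139·11 = 1569 (mod 3753).
From k ≡ 1569 (mod 3753) write k = 1569 + 3753t. Substituting into k ≡ 177 (mod 179) gives 3753t ≡ 40 (mod 179), and since 173⁻¹ ≡ 149 (mod 179), t ≡ 53. Hence k ≡ 1569 + 3753·53 = 200478 (mod 671787).
From k ≡ 200478 (mod 671787) write k = 200478 + 671787t. Substituting into k ≡ 69 (mod 79) gives 671787t ≡ 14 (mod 79), and since 50⁻¹ ≡ 49 (mod 79), t ≡ 54. Hence k ≡ 200478 + 671787·54 = 36476976 (mod 53071173).
From k ≡ 36476976 (mod 53071173) write k = 36476976 + 53071173t. Substituting into k ≡ 5 (mod 89) gives 53071173t ≡ 35 (mod 89), and since 28⁻¹ ≡ 35 (mod 89), t ≡ 68. Hence k ≡ 36476976 + 53071173·68 = 3645316740 (mod 4723334397).

3645316740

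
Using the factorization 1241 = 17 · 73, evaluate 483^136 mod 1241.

543

Mod 17: 483 ≡ 7; by Fermat, exponent reduces to 136 mod 16 = 8; 7^8 ≡ 16 (mod 17).
Mod 73: 483 ≡ 45; by Fermat, exponent reduces to 136 mod 72 = 64; 45^64 ≡ 32 (mod 73).
Combine by CRT: x ≡ 16 (mod 17), x ≡ 32 (mod 73) ⇒ x ≡ 543 (mod 1241).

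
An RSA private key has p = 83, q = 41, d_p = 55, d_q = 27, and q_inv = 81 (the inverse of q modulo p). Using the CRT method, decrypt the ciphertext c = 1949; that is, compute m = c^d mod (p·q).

194

m₁ = c^(d_p) mod p: c ≡ 40 (mod 83), and 40^55 mod 83 = 28.
m₂ = c^(d_q) mod q: c ≡ 22 (mod 41), and 22^27 mod 41 = 30.
h = q_inv·(m₁ − m₂) mod p = 81·(28 − 30) mod 83 = 4.
m = m₂ + h·q = 30 + 4·41 = 194.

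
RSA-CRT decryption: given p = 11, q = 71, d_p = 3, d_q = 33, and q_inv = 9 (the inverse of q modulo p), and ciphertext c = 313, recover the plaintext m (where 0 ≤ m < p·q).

m₁ = c^(d_p) mod p: c ≡ 5 (mod 11), and 5^3 mod 11 = 4.
m₂ = c^(d_q) mod q: c ≡ 29 (mod 71), and 29^33 mod 71 = 58.
h = q_inv·(m₁ − m₂) mod p = 9·(4 − 58) mod 11 = 9.
m = m₂ + h·q = 58 + 9·71 = 697.

697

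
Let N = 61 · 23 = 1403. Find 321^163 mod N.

Mod 61: 321 ≡ 16; by Fermat, exponent reduces to 163 mod 60 = 43; 16^43 ≡ 56 (mod 61).
Mod 23: 321 ≡ 22; by Fermat, exponent reduces to 163 mod 22 = 9; 22^9 ≡ 22 (mod 23).
Combine by CRT: x ≡ 56 (mod 61), x ≡ 22 (mod 23) ⇒ x ≡ 666 (mod 1403).

666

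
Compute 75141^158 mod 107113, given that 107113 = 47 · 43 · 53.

Mod 47: 75141 ≡ 35; by Fermat, exponent reduces to 158 mod 46 = 20; 35^20 ≡ 17 (mod 47).
Mod 43: 75141 ≡ 20; by Fermat, exponent reduces to 158 mod 42 = 32; 20^32 ≡ 25 (mod 43).
Mod 53: 75141 ≡ 40; by Fermat, exponent reduces to 158 mod 52 = 2; 40^2 ≡ 10 (mod 53).
Combine by CRT: x ≡ 17 (mod 47), x ≡ 25 (mod 43), x ≡ 10 (mod 53) ⇒ x ≡ 62762 (mod 107113).

62762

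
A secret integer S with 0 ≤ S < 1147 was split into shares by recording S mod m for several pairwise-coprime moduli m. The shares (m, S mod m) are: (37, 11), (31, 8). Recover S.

From S ≡ 11 (mod 37) write S = 11 + 37t. Substituting into S ≡ 8 (mod 31) gives 37t ≡ 28 (mod 31), and since 6⁻¹ ≡ 26 (mod 31), t ≡ 15. Hence S ≡ 11 + 37·15 = 566 (mod 1147).

566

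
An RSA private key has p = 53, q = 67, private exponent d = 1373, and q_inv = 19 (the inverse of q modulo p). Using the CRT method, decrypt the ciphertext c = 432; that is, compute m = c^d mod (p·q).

d_p = d mod (p−1) = 1373 mod 52 = 21; d_q = d mod (q−1) = 53.
m₁ = c^(d_p) mod p: c ≡ 8 (mod 53), and 8^21 mod 53 = 34.
m₂ = c^(d_q) mod q: c ≡ 30 (mod 67), and 30^53 mod 67 = 38.
h = q_inv·(m₁ − m₂) mod p = 19·(34 − 38) mod 53 = 30.
m = m₂ + h·q = 38 + 30·67 = 2048.

2048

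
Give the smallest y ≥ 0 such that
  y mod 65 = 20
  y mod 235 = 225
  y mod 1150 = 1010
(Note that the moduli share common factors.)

gcd(65, 235) = 5 and 5 | (225 − 20), so the pair is consistent; merging gives y ≡ 930 (mod 3055), where 3055 = lcm(65, 235).
gcd(3055, 1150) = 5 and 5 | (1010 − 930), so the pair is consistent; merging gives y ≡ 80360 (mod 702650), where 702650 = lcm(3055, 1150).
The solution is unique modulo lcm(65, 235, 1150) = 702650.

80360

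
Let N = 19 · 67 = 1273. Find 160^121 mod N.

1034

Mod 19: 160 ≡ 8; by Fermat, exponent reduces to 121 mod 18 = 13; 8^13 ≡ 8 (mod 19).
Mod 67: 160 ≡ 26; by Fermat, exponent reduces to 121 mod 66 = 55; 26^55 ≡ 29 (mod 67).
Combine by CRT: x ≡ 8 (mod 19), x ≡ 29 (mod 67) ⇒ x ≡ 1034 (mod 1273).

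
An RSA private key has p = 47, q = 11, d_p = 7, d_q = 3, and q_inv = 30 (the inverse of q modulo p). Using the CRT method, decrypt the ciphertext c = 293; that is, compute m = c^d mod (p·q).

m₁ = c^(d_p) mod p: c ≡ 11 (mod 47), and 11^7 mod 47 = 31.
m₂ = c^(d_q) mod q: c ≡ 7 (mod 11), and 7^3 mod 11 = 2.
h = q_inv·(m₁ − m₂) mod p = 30·(31 − 2) mod 47 = 24.
m = m₂ + h·q = 2 + 24·11 = 266.

266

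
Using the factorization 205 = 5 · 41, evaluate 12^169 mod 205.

Mod 5: 12 ≡ 2; by Fermat, exponent reduces to 169 mod 4 = 1; 2^1 ≡ 2 (mod 5).
Mod 41: 12 ≡ 12; by Fermat, exponent reduces to 169 mod 40 = 9; 12^9 ≡ 11 (mod 41).
Combine by CRT: x ≡ 2 (mod 5), x ≡ 11 (mod 41) ⇒ x ≡ 52 (mod 205).

52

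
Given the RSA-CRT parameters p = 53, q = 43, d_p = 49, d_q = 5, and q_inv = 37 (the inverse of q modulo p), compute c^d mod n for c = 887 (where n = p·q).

667

m₁ = c^(d_p) mod p: c ≡ 39 (mod 53), and 39^49 mod 53 = 31.
m₂ = c^(d_q) mod q: c ≡ 27 (mod 43), and 27^5 mod 43 = 22.
h = q_inv·(m₁ − m₂) mod p = 37·(31 − 22) mod 53 = 15.
m = m₂ + h·q = 22 + 15·43 = 667.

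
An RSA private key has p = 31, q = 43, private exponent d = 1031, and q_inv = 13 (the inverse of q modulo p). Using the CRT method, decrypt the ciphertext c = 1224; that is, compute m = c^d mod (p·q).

976

d_p = d mod (p−1) = 1031 mod 30 = 11; d_q = d mod (q−1) = 23.
m₁ = c^(d_p) mod p: c ≡ 15 (mod 31), and 15^11 mod 31 = 15.
m₂ = c^(d_q) mod q: c ≡ 20 (mod 43), and 20^23 mod 43 = 30.
h = q_inv·(m₁ − m₂) mod p = 13·(15 − 30) mod 31 = 22.
m = m₂ + h·q = 30 + 22·43 = 976.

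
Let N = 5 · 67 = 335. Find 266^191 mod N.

Mod 5: 266 ≡ 1; by Fermat, exponent reduces to 191 mod 4 = 3; 1^3 ≡ 1 (mod 5).
Mod 67: 266 ≡ 65; by Fermat, exponent reduces to 191 mod 66 = 59; 65^59 ≡ 56 (mod 67).
Combine by CRT: x ≡ 1 (mod 5), x ≡ 56 (mod 67) ⇒ x ≡ 56 (mod 335).

56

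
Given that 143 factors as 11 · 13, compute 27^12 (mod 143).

Mod 11: 27 ≡ 5; by Fermat, exponent reduces to 12 mod 10 = 2; 5^2 ≡ 3 (mod 11).
Mod 13: 27 ≡ 1; since 12 | 12, by Fermat 1^12 ≡ 1 (mod 13).
Combine by CRT: x ≡ 3 (mod 11), x ≡ 1 (mod 13) ⇒ x ≡ 14 (mod 143).

14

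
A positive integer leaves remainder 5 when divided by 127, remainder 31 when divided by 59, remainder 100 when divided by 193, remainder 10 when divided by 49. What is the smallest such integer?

The moduli are pairwise coprime; N = 127·59·193·49 = 70861301.
N/127 = 557963; 557963 ≡ 52 (mod 127); 52·22 ≡ 1, so inverse 22.
N/59 = 1201039; 1201039 ≡ 35 (mod 59); 35·27 ≡ 1, so inverse 27.
N/193 = 367157; 367157 ≡ 71 (mod 193); 71·87 ≡ 1, so inverse 87.
N/49 = 1446149; 1446149 ≡ 12 (mod 49); 12·45 ≡ 1, so inverse 45.
k ≡ 5·557963·22 + 31·1201039·27 + 100·367157·87 + 10·1446149·45 = 4911678523.
4911678523 mod 70861301 = 22248754.

22248754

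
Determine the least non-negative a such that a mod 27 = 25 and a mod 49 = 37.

From a ≡ 25 (mod 27) write a = 25 + 27t. Substituting into a ≡ 37 (mod 49) gives 27t ≡ 12 (mod 49), and since 27⁻¹ ≡ 20 (mod 49), t ≡ 44. Hence a ≡ 25 + 27·44 = 1213 (mod 1323).

1213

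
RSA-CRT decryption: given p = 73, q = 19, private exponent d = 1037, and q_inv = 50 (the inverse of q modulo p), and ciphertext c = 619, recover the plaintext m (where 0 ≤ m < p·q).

140

d_p = d mod (p−1) = 1037 mod 72 = 29; d_q = d mod (q−1) = 11.
m₁ = c^(d_p) mod p: c ≡ 35 (mod 73), and 35^29 mod 73 = 67.
m₂ = c^(d_q) mod q: c ≡ 11 (mod 19), and 11^11 mod 19 = 7.
h = q_inv·(m₁ − m₂) mod p = 50·(67 − 7) mod 73 = 7.
m = m₂ + h·q = 7 + 7·19 = 140.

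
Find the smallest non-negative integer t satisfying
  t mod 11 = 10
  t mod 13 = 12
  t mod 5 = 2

Combine the congruences pairwise.
From t ≡ 10 (mod 11) write t = 10 + 11s. Substituting into t ≡ 12 (mod 13) gives 11s ≡ 2 (mod 13), and since 11⁻¹ ≡ 6 (mod 13), s ≡ 12. Hence t ≡ 10 + 11·12 = 142 (mod 143).
From t ≡ 142 (mod 143) write t = 142 + 143s. Substituting into t ≡ 2 (mod 5) gives 143s ≡ 0 (mod 5), and since 3⁻¹ ≡ 2 (mod 5), s ≡ 0. Hence t ≡ 142 + 143·0 = 142 (mod 715).

142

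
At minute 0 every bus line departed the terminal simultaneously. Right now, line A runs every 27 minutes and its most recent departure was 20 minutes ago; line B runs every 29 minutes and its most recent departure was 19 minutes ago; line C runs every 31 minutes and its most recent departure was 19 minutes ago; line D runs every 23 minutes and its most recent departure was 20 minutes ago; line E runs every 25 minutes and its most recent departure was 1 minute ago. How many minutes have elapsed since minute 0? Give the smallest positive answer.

8219576

The moduli are pairwise coprime; N = 27·29·31·23·25 = 13956975.
N/27 = 516925; 516925 ≡ 10 (mod 27); 10·19 ≡ 1, so inverse 19.
N/29 = 481275; 481275 ≡ 20 (mod 29); 20·16 ≡ 1, so inverse 16.
N/31 = 450225; 450225 ≡ 12 (mod 31); 12·13 ≡ 1, so inverse 13.
N/23 = 606825; 606825 ≡ 16 (mod 23); 16·13 ≡ 1, so inverse 13.
N/25 = 558279; 558279 ≡ 4 (mod 25); 4·19 ≡ 1, so inverse 19.
t ≡ 20·516925·19 + 19·481275·16 + 19·450225·13 + 20·606825·13 + 1·558279·19 = 622326476.
622326476 mod 13956975 = 8219576.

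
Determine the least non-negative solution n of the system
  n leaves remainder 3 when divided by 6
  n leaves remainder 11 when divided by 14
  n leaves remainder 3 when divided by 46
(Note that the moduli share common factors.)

Combine the congruences pairwise.
gcd(6, 14) = 2 and 2 | (11 − 3), so the pair is consistent; merging gives n ≡ 39 (mod 42), where 42 = lcm(6, 14).
gcd(42, 46) = 2 and 2 | (3 − 39), so the pair is consistent; merging gives n ≡ 417 (mod 966), where 966 = lcm(42, 46).
The solution is unique modulo lcm(6, 14, 46) = 966.

417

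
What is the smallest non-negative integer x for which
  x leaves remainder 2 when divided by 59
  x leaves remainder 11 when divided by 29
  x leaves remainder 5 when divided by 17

The moduli are pairwise coprime; N = 59·29·17 = 29087.
N/59 = 493; 493 ≡ 21 (mod 59); 21·45 ≡ 1, so inverse 45.
N/29 = 1003; 1003 ≡ 17 (mod 29); 17·12 ≡ 1, so inverse 12.
N/17 = 1711; 1711 ≡ 11 (mod 17); 11·14 ≡ 1, so inverse 14.
x ≡ 2·493·45 + 11·1003·12 + 5·1711·14 = 296536.
296536 mod 29087 = 5666.

5666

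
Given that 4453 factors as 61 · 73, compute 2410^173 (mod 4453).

Mod 61: 2410 ≡ 31; by Fermat, exponent reduces to 173 mod 60 = 53; 31^53 ≡ 6 (mod 61).
Mod 73: 2410 ≡ 1; by Fermat, exponent reduces to 173 mod 72 = 29; 1^29 ≡ 1 (mod 73).
Combine by CRT: x ≡ 6 (mod 61), x ≡ 1 (mod 73) ⇒ x ≡ 2629 (mod 4453).

2629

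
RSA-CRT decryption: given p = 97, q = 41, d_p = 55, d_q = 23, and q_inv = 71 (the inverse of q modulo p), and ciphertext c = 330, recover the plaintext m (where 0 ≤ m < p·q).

m₁ = c^(d_p) mod p: c ≡ 39 (mod 97), and 39^55 mod 97 = 80.
m₂ = c^(d_q) mod q: c ≡ 2 (mod 41), and 2^23 mod 41 = 8.
h = q_inv·(m₁ − m₂) mod p = 71·(80 − 8) mod 97 = 68.
m = m₂ + h·q = 8 + 68·41 = 2796.

2796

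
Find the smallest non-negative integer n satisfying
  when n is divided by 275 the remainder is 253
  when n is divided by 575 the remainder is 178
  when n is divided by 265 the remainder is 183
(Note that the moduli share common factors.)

gcd(275, 575) = 25 and 25 | (178 − 253), so the pair is consistent; merging gives n ≡ 1903 (mod 6325), where 6325 = lcm(275, 575).
gcd(6325, 265) = 5 and 5 | (183 − 1903), so the pair is consistent; merging gives n ≡ 216953 (mod 335225), where 335225 = lcm(6325, 265).
The solution is unique modulo lcm(275, 575, 265) = 335225.

216953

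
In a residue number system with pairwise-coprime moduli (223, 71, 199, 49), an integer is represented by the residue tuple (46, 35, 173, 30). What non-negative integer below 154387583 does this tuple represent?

The moduli are pairwise coprime; N = 223·71·199·49 = 154387583.
N/223 = 692321; 692321 ≡ 129 (mod 223); 129·102 ≡ 1, so inverse 102.
N/71 = 2174473; 2174473 ≡ 27 (mod 71); 27·50 ≡ 1, so inverse 50.
N/199 = 775817; 775817 ≡ 115 (mod 199); 115·45 ≡ 1, so inverse 45.
N/49 = 3150767; 3150767 ≡ 18 (mod 49); 18·30 ≡ 1, so inverse 30.
x ≡ 46·692321·102 + 35·2174473·50 + 173·775817·45 + 30·3150767·30 = 15929123527.
15929123527 mod 154387583 = 27202478.

27202478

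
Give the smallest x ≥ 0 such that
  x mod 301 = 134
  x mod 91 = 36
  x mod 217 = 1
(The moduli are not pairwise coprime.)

gcd(301, 91) = 7 and 7 | (36 − 134), so the pair is consistent; merging gives x ≡ 1037 (mod 3913), where 3913 = lcm(301, 91).
gcd(3913, 217) = 7 and 7 | (1 − 1037), so the pair is consistent; merging gives x ≡ 28428 (mod 121303), where 121303 = lcm(3913, 217).
The solution is unique modulo lcm(301, 91, 217) = 121303.

28428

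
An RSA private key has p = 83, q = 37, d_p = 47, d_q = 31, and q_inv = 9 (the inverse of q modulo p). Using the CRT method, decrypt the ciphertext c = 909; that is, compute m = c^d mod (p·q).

2544

m₁ = c^(d_p) mod p: c ≡ 79 (mod 83), and 79^47 mod 83 = 54.
m₂ = c^(d_q) mod q: c ≡ 21 (mod 37), and 21^31 mod 37 = 28.
h = q_inv·(m₁ − m₂) mod p = 9·(54 − 28) mod 83 = 68.
m = m₂ + h·q = 28 + 68·37 = 2544.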